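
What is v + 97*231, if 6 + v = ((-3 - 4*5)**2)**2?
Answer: 302242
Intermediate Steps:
v = 279835 (v = -6 + ((-3 - 4*5)**2)**2 = -6 + ((-3 - 20)**2)**2 = -6 + ((-23)**2)**2 = -6 + 529**2 = -6 + 279841 = 279835)
v + 97*231 = 279835 + 97*231 = 279835 + 22407 = 302242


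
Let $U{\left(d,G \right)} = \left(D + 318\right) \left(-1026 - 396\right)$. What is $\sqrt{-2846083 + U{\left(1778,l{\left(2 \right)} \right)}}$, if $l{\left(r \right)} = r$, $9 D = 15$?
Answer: $i \sqrt{3300649} \approx 1816.8 i$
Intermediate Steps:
$D = \frac{5}{3}$ ($D = \frac{1}{9} \cdot 15 = \frac{5}{3} \approx 1.6667$)
$U{\left(d,G \right)} = -454566$ ($U{\left(d,G \right)} = \left(\frac{5}{3} + 318\right) \left(-1026 - 396\right) = \frac{959}{3} \left(-1422\right) = -454566$)
$\sqrt{-2846083 + U{\left(1778,l{\left(2 \right)} \right)}} = \sqrt{-2846083 - 454566} = \sqrt{-3300649} = i \sqrt{3300649}$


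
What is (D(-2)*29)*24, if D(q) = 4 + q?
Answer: 1392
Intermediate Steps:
(D(-2)*29)*24 = ((4 - 2)*29)*24 = (2*29)*24 = 58*24 = 1392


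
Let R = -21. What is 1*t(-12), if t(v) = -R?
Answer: 21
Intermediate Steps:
t(v) = 21 (t(v) = -1*(-21) = 21)
1*t(-12) = 1*21 = 21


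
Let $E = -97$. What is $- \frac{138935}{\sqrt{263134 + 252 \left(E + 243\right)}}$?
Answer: $- \frac{138935 \sqrt{299926}}{299926} \approx -253.69$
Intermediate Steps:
$- \frac{138935}{\sqrt{263134 + 252 \left(E + 243\right)}} = - \frac{138935}{\sqrt{263134 + 252 \left(-97 + 243\right)}} = - \frac{138935}{\sqrt{263134 + 252 \cdot 146}} = - \frac{138935}{\sqrt{263134 + 36792}} = - \frac{138935}{\sqrt{299926}} = - 138935 \frac{\sqrt{299926}}{299926} = - \frac{138935 \sqrt{299926}}{299926}$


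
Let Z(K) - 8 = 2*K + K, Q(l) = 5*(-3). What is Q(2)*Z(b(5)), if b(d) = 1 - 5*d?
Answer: 960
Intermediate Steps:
Q(l) = -15
Z(K) = 8 + 3*K (Z(K) = 8 + (2*K + K) = 8 + 3*K)
Q(2)*Z(b(5)) = -15*(8 + 3*(1 - 5*5)) = -15*(8 + 3*(1 - 25)) = -15*(8 + 3*(-24)) = -15*(8 - 72) = -15*(-64) = 960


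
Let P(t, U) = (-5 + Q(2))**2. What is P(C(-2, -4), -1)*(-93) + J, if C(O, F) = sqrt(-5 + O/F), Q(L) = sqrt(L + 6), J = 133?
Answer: -2936 + 1860*sqrt(2) ≈ -305.56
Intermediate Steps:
Q(L) = sqrt(6 + L)
P(t, U) = (-5 + 2*sqrt(2))**2 (P(t, U) = (-5 + sqrt(6 + 2))**2 = (-5 + sqrt(8))**2 = (-5 + 2*sqrt(2))**2)
P(C(-2, -4), -1)*(-93) + J = (33 - 20*sqrt(2))*(-93) + 133 = (-3069 + 1860*sqrt(2)) + 133 = -2936 + 1860*sqrt(2)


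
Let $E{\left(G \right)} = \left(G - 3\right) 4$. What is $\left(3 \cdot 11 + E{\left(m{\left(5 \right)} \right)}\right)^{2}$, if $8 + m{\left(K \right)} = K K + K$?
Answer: $11881$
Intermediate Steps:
$m{\left(K \right)} = -8 + K + K^{2}$ ($m{\left(K \right)} = -8 + \left(K K + K\right) = -8 + \left(K^{2} + K\right) = -8 + \left(K + K^{2}\right) = -8 + K + K^{2}$)
$E{\left(G \right)} = -12 + 4 G$ ($E{\left(G \right)} = \left(-3 + G\right) 4 = -12 + 4 G$)
$\left(3 \cdot 11 + E{\left(m{\left(5 \right)} \right)}\right)^{2} = \left(3 \cdot 11 - \left(12 - 4 \left(-8 + 5 + 5^{2}\right)\right)\right)^{2} = \left(33 - \left(12 - 4 \left(-8 + 5 + 25\right)\right)\right)^{2} = \left(33 + \left(-12 + 4 \cdot 22\right)\right)^{2} = \left(33 + \left(-12 + 88\right)\right)^{2} = \left(33 + 76\right)^{2} = 109^{2} = 11881$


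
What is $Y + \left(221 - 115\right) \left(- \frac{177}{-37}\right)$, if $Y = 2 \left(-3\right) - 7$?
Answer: $\frac{18281}{37} \approx 494.08$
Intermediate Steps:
$Y = -13$ ($Y = -6 - 7 = -13$)
$Y + \left(221 - 115\right) \left(- \frac{177}{-37}\right) = -13 + \left(221 - 115\right) \left(- \frac{177}{-37}\right) = -13 + 106 \left(\left(-177\right) \left(- \frac{1}{37}\right)\right) = -13 + 106 \cdot \frac{177}{37} = -13 + \frac{18762}{37} = \frac{18281}{37}$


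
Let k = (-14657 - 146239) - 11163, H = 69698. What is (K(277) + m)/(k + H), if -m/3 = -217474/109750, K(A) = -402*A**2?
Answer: 1692622231539/5617059875 ≈ 301.34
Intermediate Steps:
k = -172059 (k = -160896 - 11163 = -172059)
m = 326211/54875 (m = -(-652422)/109750 = -3*(-108737/54875) = 326211/54875 ≈ 5.9446)
(K(277) + m)/(k + H) = (-402*277**2 + 326211/54875)/(-172059 + 69698) = (-402*76729 + 326211/54875)/(-102361) = (-30845058 + 326211/54875)*(-1/102361) = -1692622231539/54875*(-1/102361) = 1692622231539/5617059875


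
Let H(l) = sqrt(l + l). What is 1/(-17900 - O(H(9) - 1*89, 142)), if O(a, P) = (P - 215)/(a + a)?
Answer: -188622598/3376422036843 + 146*sqrt(2)/3376422036843 ≈ -5.5865e-5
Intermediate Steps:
H(l) = sqrt(2)*sqrt(l) (H(l) = sqrt(2*l) = sqrt(2)*sqrt(l))
O(a, P) = (-215 + P)/(2*a) (O(a, P) = (-215 + P)/((2*a)) = (-215 + P)*(1/(2*a)) = (-215 + P)/(2*a))
1/(-17900 - O(H(9) - 1*89, 142)) = 1/(-17900 - (-215 + 142)/(2*(sqrt(2)*sqrt(9) - 1*89))) = 1/(-17900 - (-73)/(2*(sqrt(2)*3 - 89))) = 1/(-17900 - (-73)/(2*(3*sqrt(2) - 89))) = 1/(-17900 - (-73)/(2*(-89 + 3*sqrt(2)))) = 1/(-17900 + 73/(2*(-89 + 3*sqrt(2))))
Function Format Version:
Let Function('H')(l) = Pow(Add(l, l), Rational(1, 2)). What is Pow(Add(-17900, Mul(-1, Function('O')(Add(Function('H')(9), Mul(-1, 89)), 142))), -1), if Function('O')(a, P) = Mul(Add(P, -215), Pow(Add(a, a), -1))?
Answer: Add(Rational(-188622598, 3376422036843), Mul(Rational(146, 3376422036843), Pow(2, Rational(1, 2)))) ≈ -5.5865e-5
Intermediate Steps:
Function('H')(l) = Mul(Pow(2, Rational(1, 2)), Pow(l, Rational(1, 2))) (Function('H')(l) = Pow(Mul(2, l), Rational(1, 2)) = Mul(Pow(2, Rational(1, 2)), Pow(l, Rational(1, 2))))
Function('O')(a, P) = Mul(Rational(1, 2), Pow(a, -1), Add(-215, P)) (Function('O')(a, P) = Mul(Add(-215, P), Pow(Mul(2, a), -1)) = Mul(Add(-215, P), Mul(Rational(1, 2), Pow(a, -1))) = Mul(Rational(1, 2), Pow(a, -1), Add(-215, P)))
Pow(Add(-17900, Mul(-1, Function('O')(Add(Function('H')(9), Mul(-1, 89)), 142))), -1) = Pow(Add(-17900, Mul(-1, Mul(Rational(1, 2), Pow(Add(Mul(Pow(2, Rational(1, 2)), Pow(9, Rational(1, 2))), Mul(-1, 89)), -1), Add(-215, 142)))), -1) = Pow(Add(-17900, Mul(-1, Mul(Rational(1, 2), Pow(Add(Mul(Pow(2, Rational(1, 2)), 3), -89), -1), -73))), -1) = Pow(Add(-17900, Mul(-1, Mul(Rational(1, 2), Pow(Add(Mul(3, Pow(2, Rational(1, 2))), -89), -1), -73))), -1) = Pow(Add(-17900, Mul(-1, Mul(Rational(1, 2), Pow(Add(-89, Mul(3, Pow(2, Rational(1, 2)))), -1), -73))), -1) = Pow(Add(-17900, Mul(-1, Mul(Rational(-73, 2), Pow(Add(-89, Mul(3, Pow(2, Rational(1, 2)))), -1)))), -1) = Pow(Add(-17900, Mul(Rational(73, 2), Pow(Add(-89, Mul(3, Pow(2, Rational(1, 2)))), -1))), -1)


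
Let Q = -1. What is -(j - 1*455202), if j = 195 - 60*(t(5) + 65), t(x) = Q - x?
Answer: 458547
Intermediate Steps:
t(x) = -1 - x
j = -3345 (j = 195 - 60*((-1 - 1*5) + 65) = 195 - 60*((-1 - 5) + 65) = 195 - 60*(-6 + 65) = 195 - 60*59 = 195 - 3540 = -3345)
-(j - 1*455202) = -(-3345 - 1*455202) = -(-3345 - 455202) = -1*(-458547) = 458547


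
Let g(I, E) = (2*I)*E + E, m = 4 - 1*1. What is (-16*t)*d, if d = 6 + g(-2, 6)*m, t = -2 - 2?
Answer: -3072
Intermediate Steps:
t = -4
m = 3 (m = 4 - 1 = 3)
g(I, E) = E + 2*E*I (g(I, E) = 2*E*I + E = E + 2*E*I)
d = -48 (d = 6 + (6*(1 + 2*(-2)))*3 = 6 + (6*(1 - 4))*3 = 6 + (6*(-3))*3 = 6 - 18*3 = 6 - 54 = -48)
(-16*t)*d = -16*(-4)*(-48) = 64*(-48) = -3072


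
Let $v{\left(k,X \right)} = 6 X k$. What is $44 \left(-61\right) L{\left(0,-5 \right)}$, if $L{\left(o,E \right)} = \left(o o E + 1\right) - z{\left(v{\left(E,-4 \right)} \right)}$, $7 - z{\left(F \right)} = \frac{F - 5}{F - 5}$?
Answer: $13420$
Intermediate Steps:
$v{\left(k,X \right)} = 6 X k$
$z{\left(F \right)} = 6$ ($z{\left(F \right)} = 7 - \frac{F - 5}{F - 5} = 7 - \frac{-5 + F}{-5 + F} = 7 - 1 = 6$)
$L{\left(o,E \right)} = -5 + E o^{2}$ ($L{\left(o,E \right)} = \left(o o E + 1\right) - 6 = \left(o^{2} E + 1\right) - 6 = \left(E o^{2} + 1\right) - 6 = \left(1 + E o^{2}\right) - 6 = -5 + E o^{2}$)
$44 \left(-61\right) L{\left(0,-5 \right)} = 44 \left(-61\right) \left(-5 - 5 \cdot 0^{2}\right) = - 2684 \left(-5 - 0\right) = - 2684 \left(-5 + 0\right) = \left(-2684\right) \left(-5\right) = 13420$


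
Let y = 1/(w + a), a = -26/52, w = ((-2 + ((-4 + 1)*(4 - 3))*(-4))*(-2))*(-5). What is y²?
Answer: 4/39601 ≈ 0.00010101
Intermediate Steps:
w = 100 (w = ((-2 - 3*1*(-4))*(-2))*(-5) = ((-2 - 3*(-4))*(-2))*(-5) = ((-2 + 12)*(-2))*(-5) = (10*(-2))*(-5) = -20*(-5) = 100)
a = -½ (a = -26*1/52 = -½ ≈ -0.50000)
y = 2/199 (y = 1/(100 - ½) = 1/(199/2) = 2/199 ≈ 0.010050)
y² = (2/199)² = 4/39601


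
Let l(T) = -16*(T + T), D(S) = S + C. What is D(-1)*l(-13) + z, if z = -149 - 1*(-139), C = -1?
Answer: -842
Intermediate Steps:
D(S) = -1 + S (D(S) = S - 1 = -1 + S)
z = -10 (z = -149 + 139 = -10)
l(T) = -32*T
D(-1)*l(-13) + z = (-1 - 1)*(-32*(-13)) - 10 = -2*416 - 10 = -832 - 10 = -842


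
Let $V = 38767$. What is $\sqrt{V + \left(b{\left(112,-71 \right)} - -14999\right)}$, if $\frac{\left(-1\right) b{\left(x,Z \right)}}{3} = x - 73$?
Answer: $3 \sqrt{5961} \approx 231.62$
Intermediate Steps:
$b{\left(x,Z \right)} = 219 - 3 x$ ($b{\left(x,Z \right)} = - 3 \left(x - 73\right) = - 3 \left(-73 + x\right) = 219 - 3 x$)
$\sqrt{V + \left(b{\left(112,-71 \right)} - -14999\right)} = \sqrt{38767 + \left(\left(219 - 336\right) - -14999\right)} = \sqrt{38767 + \left(\left(219 - 336\right) + 14999\right)} = \sqrt{38767 + \left(-117 + 14999\right)} = \sqrt{38767 + 14882} = \sqrt{53649} = 3 \sqrt{5961}$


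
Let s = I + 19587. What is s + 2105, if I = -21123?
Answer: 569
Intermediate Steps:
s = -1536 (s = -21123 + 19587 = -1536)
s + 2105 = -1536 + 2105 = 569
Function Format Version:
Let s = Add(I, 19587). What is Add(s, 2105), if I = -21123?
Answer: 569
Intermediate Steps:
s = -1536 (s = Add(-21123, 19587) = -1536)
Add(s, 2105) = Add(-1536, 2105) = 569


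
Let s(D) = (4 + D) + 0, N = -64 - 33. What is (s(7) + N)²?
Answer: 7396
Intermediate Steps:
N = -97
s(D) = 4 + D
(s(7) + N)² = ((4 + 7) - 97)² = (11 - 97)² = (-86)² = 7396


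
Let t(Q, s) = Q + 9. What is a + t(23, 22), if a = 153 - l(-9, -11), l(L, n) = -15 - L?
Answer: 191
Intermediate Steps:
t(Q, s) = 9 + Q
a = 159 (a = 153 - (-15 - 1*(-9)) = 153 - (-15 + 9) = 153 - 1*(-6) = 153 + 6 = 159)
a + t(23, 22) = 159 + (9 + 23) = 159 + 32 = 191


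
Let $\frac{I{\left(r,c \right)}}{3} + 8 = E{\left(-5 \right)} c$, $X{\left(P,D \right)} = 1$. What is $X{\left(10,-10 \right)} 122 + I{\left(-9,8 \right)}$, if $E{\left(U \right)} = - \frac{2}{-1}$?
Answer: $146$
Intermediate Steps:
$E{\left(U \right)} = 2$ ($E{\left(U \right)} = - 2 \left(-1\right) = \left(-1\right) \left(-2\right) = 2$)
$I{\left(r,c \right)} = -24 + 6 c$ ($I{\left(r,c \right)} = -24 + 3 \cdot 2 c = -24 + 6 c$)
$X{\left(10,-10 \right)} 122 + I{\left(-9,8 \right)} = 1 \cdot 122 + \left(-24 + 6 \cdot 8\right) = 122 + \left(-24 + 48\right) = 122 + 24 = 146$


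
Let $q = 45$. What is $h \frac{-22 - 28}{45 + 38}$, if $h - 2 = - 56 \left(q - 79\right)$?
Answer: $- \frac{95300}{83} \approx -1148.2$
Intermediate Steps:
$h = 1906$ ($h = 2 - 56 \left(45 - 79\right) = 2 - -1904 = 2 + 1904 = 1906$)
$h \frac{-22 - 28}{45 + 38} = 1906 \frac{-22 - 28}{45 + 38} = 1906 \left(- \frac{50}{83}\right) = - \frac{95300}{83}$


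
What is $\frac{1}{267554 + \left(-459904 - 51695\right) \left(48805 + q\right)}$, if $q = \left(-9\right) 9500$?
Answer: $\frac{1}{18773392859} \approx 5.3267 \cdot 10^{-11}$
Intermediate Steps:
$q = -85500$
$\frac{1}{267554 + \left(-459904 - 51695\right) \left(48805 + q\right)} = \frac{1}{267554 + \left(-459904 - 51695\right) \left(48805 - 85500\right)} = \frac{1}{267554 + \left(-459904 - 51695\right) \left(-36695\right)} = \frac{1}{267554 - -18773125305} = \frac{1}{267554 + 18773125305} = \frac{1}{18773392859}$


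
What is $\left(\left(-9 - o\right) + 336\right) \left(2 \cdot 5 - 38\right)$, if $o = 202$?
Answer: $-3500$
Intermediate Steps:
$\left(\left(-9 - o\right) + 336\right) \left(2 \cdot 5 - 38\right) = \left(\left(-9 - 202\right) + 336\right) \left(2 \cdot 5 - 38\right) = \left(\left(-9 - 202\right) + 336\right) \left(10 - 38\right) = \left(-211 + 336\right) \left(-28\right) = 125 \left(-28\right) = -3500$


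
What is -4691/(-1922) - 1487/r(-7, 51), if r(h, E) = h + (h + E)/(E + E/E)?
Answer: 18764731/76880 ≈ 244.08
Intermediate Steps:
r(h, E) = h + (E + h)/(1 + E) (r(h, E) = h + (E + h)/(E + 1) = h + (E + h)/(1 + E))
-4691/(-1922) - 1487/r(-7, 51) = -4691/(-1922) - 1487*(1 + 51)/(51 + 2*(-7) + 51*(-7)) = -4691*(-1/1922) - 1487*52/(51 - 14 - 357) = 4691/1922 - 1487/((1/52)*(-320)) = 4691/1922 - 1487/(-80/13) = 4691/1922 - 1487*(-13/80) = 4691/1922 + 19331/80 = 18764731/76880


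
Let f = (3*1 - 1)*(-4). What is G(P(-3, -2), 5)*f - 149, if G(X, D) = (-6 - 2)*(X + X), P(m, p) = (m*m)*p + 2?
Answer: -2197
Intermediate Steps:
P(m, p) = 2 + p*m² (P(m, p) = m²*p + 2 = p*m² + 2 = 2 + p*m²)
G(X, D) = -16*X
f = -8 (f = (3 - 1)*(-4) = 2*(-4) = -8)
G(P(-3, -2), 5)*f - 149 = -16*(2 - 2*(-3)²)*(-8) - 149 = -16*(2 - 2*9)*(-8) - 149 = -16*(2 - 18)*(-8) - 149 = -16*(-16)*(-8) - 149 = 256*(-8) - 149 = -2048 - 149 = -2197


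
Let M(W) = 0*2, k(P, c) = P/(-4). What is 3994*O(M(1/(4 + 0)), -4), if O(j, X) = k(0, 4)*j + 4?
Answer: 15976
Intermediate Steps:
k(P, c) = -P/4 (k(P, c) = P*(-1/4) = -P/4)
M(W) = 0
O(j, X) = 4 (O(j, X) = (-1/4*0)*j + 4 = 0*j + 4 = 0 + 4 = 4)
3994*O(M(1/(4 + 0)), -4) = 3994*4 = 15976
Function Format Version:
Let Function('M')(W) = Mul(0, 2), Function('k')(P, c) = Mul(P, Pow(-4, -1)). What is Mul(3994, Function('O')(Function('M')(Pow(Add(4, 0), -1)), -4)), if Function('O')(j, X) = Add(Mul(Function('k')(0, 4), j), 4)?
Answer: 15976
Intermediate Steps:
Function('k')(P, c) = Mul(Rational(-1, 4), P) (Function('k')(P, c) = Mul(P, Rational(-1, 4)) = Mul(Rational(-1, 4), P))
Function('M')(W) = 0
Function('O')(j, X) = 4 (Function('O')(j, X) = Add(Mul(Mul(Rational(-1, 4), 0), j), 4) = Add(Mul(0, j), 4) = Add(0, 4) = 4)
Mul(3994, Function('O')(Function('M')(Pow(Add(4, 0), -1)), -4)) = Mul(3994, 4) = 15976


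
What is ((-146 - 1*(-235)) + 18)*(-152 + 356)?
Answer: 21828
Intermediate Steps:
((-146 - 1*(-235)) + 18)*(-152 + 356) = ((-146 + 235) + 18)*204 = (89 + 18)*204 = 107*204 = 21828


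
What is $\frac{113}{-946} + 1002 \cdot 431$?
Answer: $\frac{408541339}{946} \approx 4.3186 \cdot 10^{5}$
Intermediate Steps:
$\frac{113}{-946} + 1002 \cdot 431 = 113 \left(- \frac{1}{946}\right) + 431862 = - \frac{113}{946} + 431862 = \frac{408541339}{946}$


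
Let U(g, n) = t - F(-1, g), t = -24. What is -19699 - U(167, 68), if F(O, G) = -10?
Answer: -19685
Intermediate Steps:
U(g, n) = -14 (U(g, n) = -24 - 1*(-10) = -24 + 10 = -14)
-19699 - U(167, 68) = -19699 - 1*(-14) = -19699 + 14 = -19685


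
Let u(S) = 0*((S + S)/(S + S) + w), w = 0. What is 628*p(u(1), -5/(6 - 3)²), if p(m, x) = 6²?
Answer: 22608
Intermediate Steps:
u(S) = 0 (u(S) = 0*((S + S)/(S + S) + 0) = 0*((2*S)/((2*S)) + 0) = 0*((2*S)*(1/(2*S)) + 0) = 0*(1 + 0) = 0*1 = 0)
p(m, x) = 36
628*p(u(1), -5/(6 - 3)²) = 628*36 = 22608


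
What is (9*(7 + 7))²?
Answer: 15876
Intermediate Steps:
(9*(7 + 7))² = (9*14)² = 126² = 15876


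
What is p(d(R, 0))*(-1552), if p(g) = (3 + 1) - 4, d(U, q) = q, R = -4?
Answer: 0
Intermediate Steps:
p(g) = 0 (p(g) = 4 - 4 = 0)
p(d(R, 0))*(-1552) = 0*(-1552) = 0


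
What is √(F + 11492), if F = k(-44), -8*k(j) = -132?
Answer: √46034/2 ≈ 107.28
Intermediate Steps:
k(j) = 33/2 (k(j) = -⅛*(-132) = 33/2)
F = 33/2 ≈ 16.500
√(F + 11492) = √(33/2 + 11492) = √(23017/2) = √46034/2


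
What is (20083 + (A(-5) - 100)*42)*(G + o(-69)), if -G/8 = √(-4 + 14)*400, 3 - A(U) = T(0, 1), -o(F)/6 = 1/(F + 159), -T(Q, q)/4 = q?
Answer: -16177/15 - 51766400*√10 ≈ -1.6370e+8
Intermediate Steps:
T(Q, q) = -4*q
o(F) = -6/(159 + F) (o(F) = -6/(F + 159) = -6/(159 + F))
A(U) = 7 (A(U) = 3 - (-4) = 3 - 1*(-4) = 3 + 4 = 7)
G = -3200*√10 (G = -8*√(-4 + 14)*400 = -8*√10*400 = -3200*√10 ≈ -10119.)
(20083 + (A(-5) - 100)*42)*(G + o(-69)) = (20083 + (7 - 100)*42)*(-3200*√10 - 6/(159 - 69)) = (20083 - 93*42)*(-3200*√10 - 6/90) = (20083 - 3906)*(-3200*√10 - 6*1/90) = 16177*(-3200*√10 - 1/15) = 16177*(-1/15 - 3200*√10) = -16177/15 - 51766400*√10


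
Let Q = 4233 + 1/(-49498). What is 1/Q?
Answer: 49498/209525033 ≈ 0.00023624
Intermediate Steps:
Q = 209525033/49498 (Q = 4233 - 1/49498 = 209525033/49498 ≈ 4233.0)
1/Q = 1/(209525033/49498) = 49498/209525033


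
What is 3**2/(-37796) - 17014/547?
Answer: -643066067/20674412 ≈ -31.104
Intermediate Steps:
3**2/(-37796) - 17014/547 = 9*(-1/37796) - 17014*1/547 = -9/37796 - 17014/547 = -643066067/20674412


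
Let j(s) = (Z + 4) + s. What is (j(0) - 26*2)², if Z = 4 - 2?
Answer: 2116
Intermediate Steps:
Z = 2
j(s) = 6 + s (j(s) = (2 + 4) + s = 6 + s)
(j(0) - 26*2)² = ((6 + 0) - 26*2)² = (6 - 52)² = (-46)² = 2116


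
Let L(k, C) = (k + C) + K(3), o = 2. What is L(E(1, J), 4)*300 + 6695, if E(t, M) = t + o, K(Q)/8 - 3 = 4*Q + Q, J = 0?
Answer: 51995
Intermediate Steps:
K(Q) = 24 + 40*Q (K(Q) = 24 + 8*(4*Q + Q) = 24 + 8*(5*Q) = 24 + 40*Q)
E(t, M) = 2 + t (E(t, M) = t + 2 = 2 + t)
L(k, C) = 144 + C + k (L(k, C) = (k + C) + (24 + 40*3) = (C + k) + (24 + 120) = (C + k) + 144 = 144 + C + k)
L(E(1, J), 4)*300 + 6695 = (144 + 4 + (2 + 1))*300 + 6695 = (144 + 4 + 3)*300 + 6695 = 151*300 + 6695 = 45300 + 6695 = 51995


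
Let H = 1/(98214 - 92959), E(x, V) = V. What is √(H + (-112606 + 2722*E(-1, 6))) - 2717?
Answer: -2717 + I*√2658608911595/5255 ≈ -2717.0 + 310.28*I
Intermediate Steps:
H = 1/5255 ≈ 0.00019030
√(H + (-112606 + 2722*E(-1, 6))) - 2717 = √(1/5255 + (-112606 + 2722*6)) - 2717 = √(1/5255 + (-112606 + 16332)) - 2717 = √(1/5255 - 96274) - 2717 = √(-505919869/5255) - 2717 = I*√2658608911595/5255 - 2717 = -2717 + I*√2658608911595/5255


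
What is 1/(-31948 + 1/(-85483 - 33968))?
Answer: -119451/3816220549 ≈ -3.1301e-5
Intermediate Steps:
1/(-31948 + 1/(-85483 - 33968)) = 1/(-31948 + 1/(-119451)) = 1/(-31948 - 1/119451) = 1/(-3816220549/119451) = -119451/3816220549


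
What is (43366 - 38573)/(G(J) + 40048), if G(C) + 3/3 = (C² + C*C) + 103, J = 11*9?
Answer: 4793/59752 ≈ 0.080215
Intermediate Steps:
J = 99
G(C) = 102 + 2*C² (G(C) = -1 + ((C² + C*C) + 103) = -1 + ((C² + C²) + 103) = -1 + (2*C² + 103) = -1 + (103 + 2*C²) = 102 + 2*C²)
(43366 - 38573)/(G(J) + 40048) = (43366 - 38573)/((102 + 2*99²) + 40048) = 4793/((102 + 2*9801) + 40048) = 4793/((102 + 19602) + 40048) = 4793/(19704 + 40048) = 4793/59752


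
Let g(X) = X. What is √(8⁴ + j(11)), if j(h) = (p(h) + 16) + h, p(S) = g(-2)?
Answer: √4121 ≈ 64.195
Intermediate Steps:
p(S) = -2
j(h) = 14 + h (j(h) = (-2 + 16) + h = 14 + h)
√(8⁴ + j(11)) = √(8⁴ + (14 + 11)) = √(4096 + 25) = √4121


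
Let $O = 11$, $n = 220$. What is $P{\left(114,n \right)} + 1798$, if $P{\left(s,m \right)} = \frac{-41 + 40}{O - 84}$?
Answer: $\frac{131255}{73} \approx 1798.0$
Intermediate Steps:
$P{\left(s,m \right)} = \frac{1}{73}$ ($P{\left(s,m \right)} = \frac{-41 + 40}{11 - 84} = - \frac{1}{-73} = \left(-1\right) \left(- \frac{1}{73}\right) = \frac{1}{73}$)
$P{\left(114,n \right)} + 1798 = \frac{1}{73} + 1798 = \frac{131255}{73}$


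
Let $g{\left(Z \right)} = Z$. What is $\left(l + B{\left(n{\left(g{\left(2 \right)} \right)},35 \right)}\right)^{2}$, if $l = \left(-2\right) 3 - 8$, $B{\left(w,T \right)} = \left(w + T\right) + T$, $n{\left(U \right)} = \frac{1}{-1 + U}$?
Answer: $3249$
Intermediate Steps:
$B{\left(w,T \right)} = w + 2 T$ ($B{\left(w,T \right)} = \left(T + w\right) + T = w + 2 T$)
$l = -14$ ($l = -6 - 8 = -14$)
$\left(l + B{\left(n{\left(g{\left(2 \right)} \right)},35 \right)}\right)^{2} = \left(-14 + \left(\frac{1}{-1 + 2} + 2 \cdot 35\right)\right)^{2} = \left(-14 + \left(1^{-1} + 70\right)\right)^{2} = \left(-14 + \left(1 + 70\right)\right)^{2} = \left(-14 + 71\right)^{2} = 57^{2} = 3249$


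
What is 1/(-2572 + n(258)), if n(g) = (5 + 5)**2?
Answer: -1/2472 ≈ -0.00040453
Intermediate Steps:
n(g) = 100 (n(g) = 10**2 = 100)
1/(-2572 + n(258)) = 1/(-2572 + 100) = 1/(-2472) = -1/2472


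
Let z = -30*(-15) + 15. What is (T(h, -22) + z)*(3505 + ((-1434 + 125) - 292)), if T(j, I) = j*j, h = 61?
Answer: 7970144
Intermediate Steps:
z = 465 (z = 450 + 15 = 465)
T(j, I) = j²
(T(h, -22) + z)*(3505 + ((-1434 + 125) - 292)) = (61² + 465)*(3505 + ((-1434 + 125) - 292)) = (3721 + 465)*(3505 + (-1309 - 292)) = 4186*(3505 - 1601) = 4186*1904 = 7970144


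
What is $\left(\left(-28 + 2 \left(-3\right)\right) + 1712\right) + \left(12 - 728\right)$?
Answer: $962$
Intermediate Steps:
$\left(\left(-28 + 2 \left(-3\right)\right) + 1712\right) + \left(12 - 728\right) = \left(\left(-28 - 6\right) + 1712\right) + \left(12 - 728\right) = \left(-34 + 1712\right) - 716 = 1678 - 716 = 962$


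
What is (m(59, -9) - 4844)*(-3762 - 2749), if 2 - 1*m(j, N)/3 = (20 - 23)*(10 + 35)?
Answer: 28863263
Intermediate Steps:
m(j, N) = 411 (m(j, N) = 6 - 3*(20 - 23)*(10 + 35) = 6 - (-9)*45 = 6 - 3*(-135) = 6 + 405 = 411)
(m(59, -9) - 4844)*(-3762 - 2749) = (411 - 4844)*(-3762 - 2749) = -4433*(-6511) = 28863263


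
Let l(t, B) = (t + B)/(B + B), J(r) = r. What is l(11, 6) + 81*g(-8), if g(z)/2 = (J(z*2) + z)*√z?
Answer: 17/12 - 7776*I*√2 ≈ 1.4167 - 10997.0*I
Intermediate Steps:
l(t, B) = (B + t)/(2*B) (l(t, B) = (B + t)/((2*B)) = (B + t)*(1/(2*B)) = (B + t)/(2*B))
g(z) = 6*z^(3/2) (g(z) = 2*((z*2 + z)*√z) = 2*((2*z + z)*√z) = 2*((3*z)*√z) = 2*(3*z^(3/2)) = 6*z^(3/2))
l(11, 6) + 81*g(-8) = (½)*(6 + 11)/6 + 81*(6*(-8)^(3/2)) = (½)*(⅙)*17 + 81*(6*(-16*I*√2)) = 17/12 + 81*(-96*I*√2) = 17/12 - 7776*I*√2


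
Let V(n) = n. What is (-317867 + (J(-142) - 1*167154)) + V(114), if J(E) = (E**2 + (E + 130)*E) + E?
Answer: -463181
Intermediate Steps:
J(E) = E + E**2 + E*(130 + E) (J(E) = (E**2 + (130 + E)*E) + E = (E**2 + E*(130 + E)) + E = E + E**2 + E*(130 + E))
(-317867 + (J(-142) - 1*167154)) + V(114) = (-317867 + (-142*(131 + 2*(-142)) - 1*167154)) + 114 = (-317867 + (-142*(131 - 284) - 167154)) + 114 = (-317867 + (-142*(-153) - 167154)) + 114 = (-317867 + (21726 - 167154)) + 114 = (-317867 - 145428) + 114 = -463295 + 114 = -463181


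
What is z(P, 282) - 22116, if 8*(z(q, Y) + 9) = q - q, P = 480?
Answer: -22125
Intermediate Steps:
z(q, Y) = -9 (z(q, Y) = -9 + (q - q)/8 = -9 + (⅛)*0 = -9 + 0 = -9)
z(P, 282) - 22116 = -9 - 22116 = -22125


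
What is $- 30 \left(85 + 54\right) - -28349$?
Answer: $24179$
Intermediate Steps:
$- 30 \left(85 + 54\right) - -28349 = \left(-30\right) 139 + 28349 = -4170 + 28349 = 24179$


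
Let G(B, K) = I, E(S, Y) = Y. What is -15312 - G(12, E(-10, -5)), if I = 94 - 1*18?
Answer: -15388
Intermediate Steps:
I = 76 (I = 94 - 18 = 76)
G(B, K) = 76
-15312 - G(12, E(-10, -5)) = -15312 - 1*76 = -15312 - 76 = -15388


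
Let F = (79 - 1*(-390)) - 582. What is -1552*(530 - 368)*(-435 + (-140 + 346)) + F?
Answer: 57575983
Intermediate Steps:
F = -113 (F = (79 + 390) - 582 = 469 - 582 = -113)
-1552*(530 - 368)*(-435 + (-140 + 346)) + F = -1552*(530 - 368)*(-435 + (-140 + 346)) - 113 = -251424*(-435 + 206) - 113 = -251424*(-229) - 113 = -1552*(-37098) - 113 = 57576096 - 113 = 57575983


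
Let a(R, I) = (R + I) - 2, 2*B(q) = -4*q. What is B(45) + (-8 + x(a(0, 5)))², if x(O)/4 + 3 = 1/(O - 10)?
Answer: 16326/49 ≈ 333.18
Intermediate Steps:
B(q) = -2*q (B(q) = (-4*q)/2 = -2*q)
a(R, I) = -2 + I + R (a(R, I) = (I + R) - 2 = -2 + I + R)
x(O) = -12 + 4/(-10 + O) (x(O) = -12 + 4/(O - 10) = -12 + 4/(-10 + O))
B(45) + (-8 + x(a(0, 5)))² = -2*45 + (-8 + 4*(31 - 3*(-2 + 5 + 0))/(-10 + (-2 + 5 + 0)))² = -90 + (-8 + 4*(31 - 3*3)/(-10 + 3))² = -90 + (-8 + 4*(31 - 9)/(-7))² = -90 + (-8 + 4*(-⅐)*22)² = -90 + (-8 - 88/7)² = -90 + (-144/7)² = -90 + 20736/49 = 16326/49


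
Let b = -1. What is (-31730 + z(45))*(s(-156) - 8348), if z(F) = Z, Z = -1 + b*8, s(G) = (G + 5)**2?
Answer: -458723767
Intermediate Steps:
s(G) = (5 + G)**2
Z = -9 (Z = -1 - 1*8 = -1 - 8 = -9)
z(F) = -9
(-31730 + z(45))*(s(-156) - 8348) = (-31730 - 9)*((5 - 156)**2 - 8348) = -31739*((-151)**2 - 8348) = -31739*(22801 - 8348) = -31739*14453 = -458723767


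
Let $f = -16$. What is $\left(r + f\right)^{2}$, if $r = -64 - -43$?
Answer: $1369$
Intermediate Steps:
$r = -21$ ($r = -64 + 43 = -21$)
$\left(r + f\right)^{2} = \left(-21 - 16\right)^{2} = \left(-37\right)^{2} = 1369$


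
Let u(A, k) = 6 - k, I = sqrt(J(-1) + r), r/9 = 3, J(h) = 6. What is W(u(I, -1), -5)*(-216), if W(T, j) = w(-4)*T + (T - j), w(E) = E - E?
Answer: -2592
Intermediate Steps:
r = 27 (r = 9*3 = 27)
w(E) = 0
I = sqrt(33) (I = sqrt(6 + 27) = sqrt(33) ≈ 5.7446)
W(T, j) = T - j (W(T, j) = 0*T + (T - j) = 0 + (T - j) = T - j)
W(u(I, -1), -5)*(-216) = ((6 - 1*(-1)) - 1*(-5))*(-216) = ((6 + 1) + 5)*(-216) = (7 + 5)*(-216) = 12*(-216) = -2592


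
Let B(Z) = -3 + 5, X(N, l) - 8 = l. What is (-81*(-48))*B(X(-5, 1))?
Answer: 7776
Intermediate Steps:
X(N, l) = 8 + l
B(Z) = 2
(-81*(-48))*B(X(-5, 1)) = -81*(-48)*2 = 3888*2 = 7776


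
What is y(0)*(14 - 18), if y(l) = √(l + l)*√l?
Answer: 0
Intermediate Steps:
y(l) = l*√2 (y(l) = √(2*l)*√l = (√2*√l)*√l = l*√2)
y(0)*(14 - 18) = (0*√2)*(14 - 18) = 0*(-4) = 0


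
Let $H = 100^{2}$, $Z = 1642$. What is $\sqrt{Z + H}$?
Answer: $\sqrt{11642} \approx 107.9$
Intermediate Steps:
$H = 10000$
$\sqrt{Z + H} = \sqrt{1642 + 10000} = \sqrt{11642}$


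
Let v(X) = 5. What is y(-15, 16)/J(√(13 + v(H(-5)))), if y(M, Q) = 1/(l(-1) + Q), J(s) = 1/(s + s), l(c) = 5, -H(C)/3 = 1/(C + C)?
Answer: 2*√2/7 ≈ 0.40406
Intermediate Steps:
H(C) = -3/(2*C) (H(C) = -3/(C + C) = -3*1/(2*C) = -3/(2*C))
J(s) = 1/(2*s)
y(M, Q) = 1/(5 + Q)
y(-15, 16)/J(√(13 + v(H(-5)))) = 1/((5 + 16)*((1/(2*(√(13 + 5)))))) = 1/(21*((1/(2*(√18))))) = 1/(21*((1/(2*((3*√2)))))) = 1/(21*(((√2/6)/2))) = 1/(21*((√2/12))) = (6*√2)/21 = 2*√2/7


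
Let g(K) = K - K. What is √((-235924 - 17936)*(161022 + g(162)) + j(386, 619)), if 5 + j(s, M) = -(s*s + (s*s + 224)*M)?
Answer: I*√40969561101 ≈ 2.0241e+5*I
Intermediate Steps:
g(K) = 0
j(s, M) = -5 - s² - M*(224 + s²) (j(s, M) = -5 - (s*s + (s*s + 224)*M) = -5 - (s² + (s² + 224)*M) = -5 - (s² + (224 + s²)*M) = -5 - (s² + M*(224 + s²)) = -5 + (-s² - M*(224 + s²)) = -5 - s² - M*(224 + s²))
√((-235924 - 17936)*(161022 + g(162)) + j(386, 619)) = √((-235924 - 17936)*(161022 + 0) + (-5 - 1*386² - 224*619 - 1*619*386²)) = √(-253860*161022 + (-5 - 1*148996 - 138656 - 1*619*148996)) = √(-40877044920 + (-5 - 148996 - 138656 - 92228524)) = √(-40877044920 - 92516181) = √(-40969561101) = I*√40969561101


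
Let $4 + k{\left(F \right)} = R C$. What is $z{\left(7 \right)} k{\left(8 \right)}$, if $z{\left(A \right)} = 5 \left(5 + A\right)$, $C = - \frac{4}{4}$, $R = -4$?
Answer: $0$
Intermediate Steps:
$C = -1$ ($C = \left(-4\right) \frac{1}{4} = -1$)
$k{\left(F \right)} = 0$ ($k{\left(F \right)} = -4 - -4 = -4 + 4 = 0$)
$z{\left(A \right)} = 25 + 5 A$
$z{\left(7 \right)} k{\left(8 \right)} = \left(25 + 5 \cdot 7\right) 0 = \left(25 + 35\right) 0 = 60 \cdot 0 = 0$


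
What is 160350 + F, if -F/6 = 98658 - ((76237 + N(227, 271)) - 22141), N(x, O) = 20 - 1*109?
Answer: -107556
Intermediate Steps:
N(x, O) = -89 (N(x, O) = 20 - 109 = -89)
F = -267906 (F = -6*(98658 - ((76237 - 89) - 22141)) = -6*(98658 - (76148 - 22141)) = -6*(98658 - 1*54007) = -6*(98658 - 54007) = -6*44651 = -267906)
160350 + F = 160350 - 267906 = -107556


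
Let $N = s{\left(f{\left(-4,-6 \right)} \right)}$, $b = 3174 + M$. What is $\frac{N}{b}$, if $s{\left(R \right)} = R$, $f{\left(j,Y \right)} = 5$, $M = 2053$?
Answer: $\frac{5}{5227} \approx 0.00095657$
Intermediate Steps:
$b = 5227$ ($b = 3174 + 2053 = 5227$)
$N = 5$
$\frac{N}{b} = \frac{5}{5227}$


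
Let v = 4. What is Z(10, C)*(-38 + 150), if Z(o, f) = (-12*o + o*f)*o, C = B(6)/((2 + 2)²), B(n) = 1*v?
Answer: -131600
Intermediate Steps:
B(n) = 4 (B(n) = 1*4 = 4)
C = ¼ (C = 4/((2 + 2)²) = 4/(4²) = 4/16 = 4*(1/16) = ¼ ≈ 0.25000)
Z(o, f) = o*(-12*o + f*o) (Z(o, f) = (-12*o + f*o)*o = o*(-12*o + f*o))
Z(10, C)*(-38 + 150) = (10²*(-12 + ¼))*(-38 + 150) = (100*(-47/4))*112 = -1175*112 = -131600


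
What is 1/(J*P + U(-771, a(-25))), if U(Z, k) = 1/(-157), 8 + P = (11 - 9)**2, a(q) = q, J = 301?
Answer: -157/189029 ≈ -0.00083056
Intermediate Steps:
P = -4 (P = -8 + (11 - 9)**2 = -8 + 2**2 = -8 + 4 = -4)
U(Z, k) = -1/157
1/(J*P + U(-771, a(-25))) = 1/(301*(-4) - 1/157) = 1/(-1204 - 1/157) = 1/(-189029/157) = -157/189029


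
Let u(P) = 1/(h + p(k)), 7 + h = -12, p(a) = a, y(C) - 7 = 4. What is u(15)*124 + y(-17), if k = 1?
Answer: 37/9 ≈ 4.1111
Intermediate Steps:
y(C) = 11 (y(C) = 7 + 4 = 11)
h = -19 (h = -7 - 12 = -19)
u(P) = -1/18 (u(P) = 1/(-19 + 1) = 1/(-18) = -1/18)
u(15)*124 + y(-17) = -1/18*124 + 11 = -62/9 + 11 = 37/9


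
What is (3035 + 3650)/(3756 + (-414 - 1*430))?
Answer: 955/416 ≈ 2.2957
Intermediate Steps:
(3035 + 3650)/(3756 + (-414 - 1*430)) = 6685/(3756 + (-414 - 430)) = 6685/(3756 - 844) = 6685/2912 = 6685*(1/2912) = 955/416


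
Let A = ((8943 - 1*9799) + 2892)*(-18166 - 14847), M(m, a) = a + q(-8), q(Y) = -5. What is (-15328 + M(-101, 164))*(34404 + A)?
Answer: 1019054390816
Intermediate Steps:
M(m, a) = -5 + a (M(m, a) = a - 5 = -5 + a)
A = -67214468 (A = ((8943 - 9799) + 2892)*(-33013) = (-856 + 2892)*(-33013) = 2036*(-33013) = -67214468)
(-15328 + M(-101, 164))*(34404 + A) = (-15328 + (-5 + 164))*(34404 - 67214468) = (-15328 + 159)*(-67180064) = -15169*(-67180064) = 1019054390816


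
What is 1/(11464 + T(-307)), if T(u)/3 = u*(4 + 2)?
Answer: 1/5938 ≈ 0.00016841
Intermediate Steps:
T(u) = 18*u (T(u) = 3*(u*(4 + 2)) = 3*(u*6) = 3*(6*u) = 18*u)
1/(11464 + T(-307)) = 1/(11464 + 18*(-307)) = 1/(11464 - 5526) = 1/5938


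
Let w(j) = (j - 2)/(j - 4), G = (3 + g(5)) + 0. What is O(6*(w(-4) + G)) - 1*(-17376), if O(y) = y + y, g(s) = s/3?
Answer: 17441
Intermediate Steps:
g(s) = s/3 (g(s) = s*(⅓) = s/3)
G = 14/3 (G = (3 + (⅓)*5) + 0 = (3 + 5/3) + 0 = 14/3 + 0 = 14/3 ≈ 4.6667)
w(j) = (-2 + j)/(-4 + j)
O(y) = 2*y
O(6*(w(-4) + G)) - 1*(-17376) = 2*(6*((-2 - 4)/(-4 - 4) + 14/3)) - 1*(-17376) = 2*(6*(-6/(-8) + 14/3)) + 17376 = 2*(6*(-⅛*(-6) + 14/3)) + 17376 = 2*(6*(¾ + 14/3)) + 17376 = 2*(6*(65/12)) + 17376 = 2*(65/2) + 17376 = 65 + 17376 = 17441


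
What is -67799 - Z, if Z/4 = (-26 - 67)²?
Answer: -102395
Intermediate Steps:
Z = 34596 (Z = 4*(-26 - 67)² = 4*(-93)² = 4*8649 = 34596)
-67799 - Z = -67799 - 1*34596 = -67799 - 34596 = -102395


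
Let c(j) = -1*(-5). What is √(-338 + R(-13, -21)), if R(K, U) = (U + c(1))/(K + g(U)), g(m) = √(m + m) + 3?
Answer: √2*√((1682 - 169*I*√42)/(-10 + I*√42)) ≈ 0.019893 + 18.354*I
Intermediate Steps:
c(j) = 5
g(m) = 3 + √2*√m (g(m) = √(2*m) + 3 = √2*√m + 3 = 3 + √2*√m)
R(K, U) = (5 + U)/(3 + K + √2*√U) (R(K, U) = (U + 5)/(K + (3 + √2*√U)) = (5 + U)/(3 + K + √2*√U))
√(-338 + R(-13, -21)) = √(-338 + (5 - 21)/(3 - 13 + √2*√(-21))) = √(-338 - 16/(3 - 13 + √2*(I*√21))) = √(-338 - 16/(3 - 13 + I*√42)) = √(-338 - 16/(-10 + I*√42))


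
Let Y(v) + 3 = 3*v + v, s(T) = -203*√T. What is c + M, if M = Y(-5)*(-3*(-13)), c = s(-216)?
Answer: -897 - 1218*I*√6 ≈ -897.0 - 2983.5*I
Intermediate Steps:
Y(v) = -3 + 4*v (Y(v) = -3 + (3*v + v) = -3 + 4*v)
c = -1218*I*√6 ≈ -2983.5*I
M = -897 (M = (-3 + 4*(-5))*(-3*(-13)) = (-3 - 20)*39 = -23*39 = -897)
c + M = -1218*I*√6 - 897 = -897 - 1218*I*√6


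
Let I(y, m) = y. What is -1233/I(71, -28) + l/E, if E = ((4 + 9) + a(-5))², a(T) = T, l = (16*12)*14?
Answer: 1749/71 ≈ 24.634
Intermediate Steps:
l = 2688 (l = 192*14 = 2688)
E = 64 (E = ((4 + 9) - 5)² = (13 - 5)² = 8² = 64)
-1233/I(71, -28) + l/E = -1233/71 + 2688/64 = -1233*1/71 + 2688*(1/64) = -1233/71 + 42 = 1749/71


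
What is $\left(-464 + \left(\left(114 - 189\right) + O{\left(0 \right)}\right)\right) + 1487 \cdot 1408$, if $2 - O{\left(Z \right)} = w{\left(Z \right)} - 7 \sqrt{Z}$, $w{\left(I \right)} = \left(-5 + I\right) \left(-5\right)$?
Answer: $2093134$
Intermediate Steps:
$w{\left(I \right)} = 25 - 5 I$
$O{\left(Z \right)} = -23 + 5 Z + 7 \sqrt{Z}$ ($O{\left(Z \right)} = 2 - \left(\left(25 - 5 Z\right) - 7 \sqrt{Z}\right) = 2 - \left(25 - 7 \sqrt{Z} - 5 Z\right) = 2 + \left(-25 + 5 Z + 7 \sqrt{Z}\right) = -23 + 5 Z + 7 \sqrt{Z}$)
$\left(-464 + \left(\left(114 - 189\right) + O{\left(0 \right)}\right)\right) + 1487 \cdot 1408 = \left(-464 + \left(\left(114 - 189\right) + \left(-23 + 5 \cdot 0 + 7 \sqrt{0}\right)\right)\right) + 1487 \cdot 1408 = \left(-464 + \left(-75 + \left(-23 + 0 + 7 \cdot 0\right)\right)\right) + 2093696 = \left(-464 + \left(-75 + \left(-23 + 0 + 0\right)\right)\right) + 2093696 = \left(-464 - 98\right) + 2093696 = -562 + 2093696 = 2093134$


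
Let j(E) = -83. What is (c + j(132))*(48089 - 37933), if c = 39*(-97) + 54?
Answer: -38714672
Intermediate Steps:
c = -3729 (c = -3783 + 54 = -3729)
(c + j(132))*(48089 - 37933) = (-3729 - 83)*(48089 - 37933) = -3812*10156 = -38714672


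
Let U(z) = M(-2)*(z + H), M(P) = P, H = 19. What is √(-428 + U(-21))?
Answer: 2*I*√106 ≈ 20.591*I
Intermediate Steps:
U(z) = -38 - 2*z (U(z) = -2*(z + 19) = -2*(19 + z) = -38 - 2*z)
√(-428 + U(-21)) = √(-428 + (-38 - 2*(-21))) = √(-428 + (-38 + 42)) = √(-428 + 4) = √(-424) = 2*I*√106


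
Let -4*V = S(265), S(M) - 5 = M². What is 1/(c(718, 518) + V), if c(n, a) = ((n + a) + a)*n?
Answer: 2/2483629 ≈ 8.0527e-7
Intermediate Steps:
S(M) = 5 + M²
V = -35115/2 (V = -(5 + 265²)/4 = -(5 + 70225)/4 = -¼*70230 = -35115/2 ≈ -17558.)
c(n, a) = n*(n + 2*a) (c(n, a) = ((a + n) + a)*n = (n + 2*a)*n = n*(n + 2*a))
1/(c(718, 518) + V) = 1/(718*(718 + 2*518) - 35115/2) = 1/(718*(718 + 1036) - 35115/2) = 1/(718*1754 - 35115/2) = 1/(1259372 - 35115/2) = 1/(2483629/2) = 2/2483629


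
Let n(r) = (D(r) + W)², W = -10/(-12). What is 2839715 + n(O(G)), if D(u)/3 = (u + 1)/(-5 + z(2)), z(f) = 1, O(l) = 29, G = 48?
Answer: 25561660/9 ≈ 2.8402e+6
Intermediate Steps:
D(u) = -¾ - 3*u/4 (D(u) = 3*((u + 1)/(-5 + 1)) = 3*((1 + u)/(-4)) = 3*((1 + u)*(-¼)) = 3*(-¼ - u/4) = -¾ - 3*u/4)
W = ⅚ (W = -10*(-1/12) = ⅚ ≈ 0.83333)
n(r) = (1/12 - 3*r/4)² (n(r) = ((-¾ - 3*r/4) + ⅚)² = (1/12 - 3*r/4)²)
2839715 + n(O(G)) = 2839715 + (1 - 9*29)²/144 = 2839715 + (1 - 261)²/144 = 2839715 + (1/144)*(-260)² = 2839715 + (1/144)*67600 = 2839715 + 4225/9 = 25561660/9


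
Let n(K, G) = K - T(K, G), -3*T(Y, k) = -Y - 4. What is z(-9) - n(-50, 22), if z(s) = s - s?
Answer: 104/3 ≈ 34.667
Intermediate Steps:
T(Y, k) = 4/3 + Y/3 (T(Y, k) = -(-Y - 4)/3 = -(-4 - Y)/3 = 4/3 + Y/3)
z(s) = 0
n(K, G) = -4/3 + 2*K/3 (n(K, G) = K - (4/3 + K/3) = K + (-4/3 - K/3) = -4/3 + 2*K/3)
z(-9) - n(-50, 22) = 0 - (-4/3 + (⅔)*(-50)) = 0 - (-4/3 - 100/3) = 0 - 1*(-104/3) = 0 + 104/3 = 104/3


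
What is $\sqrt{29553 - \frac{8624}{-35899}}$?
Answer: $\frac{\sqrt{38086389647129}}{35899} \approx 171.91$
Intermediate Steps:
$\sqrt{29553 - \frac{8624}{-35899}} = \sqrt{29553 - - \frac{8624}{35899}} = \sqrt{29553 + \frac{8624}{35899}} = \sqrt{\frac{1060931771}{35899}} = \frac{\sqrt{38086389647129}}{35899}$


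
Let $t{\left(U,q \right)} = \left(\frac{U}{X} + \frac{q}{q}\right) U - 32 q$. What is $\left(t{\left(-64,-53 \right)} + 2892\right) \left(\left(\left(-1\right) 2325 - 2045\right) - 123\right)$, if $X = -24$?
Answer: $- \frac{58678580}{3} \approx -1.956 \cdot 10^{7}$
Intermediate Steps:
$t{\left(U,q \right)} = - 32 q + U \left(1 - \frac{U}{24}\right)$ ($t{\left(U,q \right)} = \left(\frac{U}{-24} + \frac{q}{q}\right) U - 32 q = \left(U \left(- \frac{1}{24}\right) + 1\right) U - 32 q = \left(- \frac{U}{24} + 1\right) U - 32 q = \left(1 - \frac{U}{24}\right) U - 32 q = U \left(1 - \frac{U}{24}\right) - 32 q = - 32 q + U \left(1 - \frac{U}{24}\right)$)
$\left(t{\left(-64,-53 \right)} + 2892\right) \left(\left(\left(-1\right) 2325 - 2045\right) - 123\right) = \left(\left(-64 - -1696 - \frac{\left(-64\right)^{2}}{24}\right) + 2892\right) \left(\left(\left(-1\right) 2325 - 2045\right) - 123\right) = \left(\left(-64 + 1696 - \frac{512}{3}\right) + 2892\right) \left(\left(-2325 - 2045\right) - 123\right) = \left(\left(-64 + 1696 - \frac{512}{3}\right) + 2892\right) \left(-4370 - 123\right) = \left(\frac{4384}{3} + 2892\right) \left(-4493\right) = \frac{13060}{3} \left(-4493\right) = - \frac{58678580}{3}$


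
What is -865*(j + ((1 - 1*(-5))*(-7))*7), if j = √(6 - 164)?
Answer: 254310 - 865*I*√158 ≈ 2.5431e+5 - 10873.0*I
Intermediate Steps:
j = I*√158 (j = √(-158) = I*√158 ≈ 12.57*I)
-865*(j + ((1 - 1*(-5))*(-7))*7) = -865*(I*√158 + ((1 - 1*(-5))*(-7))*7) = -865*(I*√158 + ((1 + 5)*(-7))*7) = -865*(I*√158 + (6*(-7))*7) = -865*(I*√158 - 42*7) = -865*(I*√158 - 294) = -865*(-294 + I*√158) = 254310 - 865*I*√158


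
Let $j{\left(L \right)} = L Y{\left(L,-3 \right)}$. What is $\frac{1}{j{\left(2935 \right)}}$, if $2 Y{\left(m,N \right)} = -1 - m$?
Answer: $- \frac{1}{4308580} \approx -2.321 \cdot 10^{-7}$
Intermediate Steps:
$Y{\left(m,N \right)} = - \frac{1}{2} - \frac{m}{2}$ ($Y{\left(m,N \right)} = \frac{-1 - m}{2} = - \frac{1}{2} - \frac{m}{2}$)
$j{\left(L \right)} = L \left(- \frac{1}{2} - \frac{L}{2}\right)$
$\frac{1}{j{\left(2935 \right)}} = \frac{1}{\left(- \frac{1}{2}\right) 2935 \left(1 + 2935\right)} = \frac{1}{\left(- \frac{1}{2}\right) 2935 \cdot 2936} = \frac{1}{-4308580} = - \frac{1}{4308580}$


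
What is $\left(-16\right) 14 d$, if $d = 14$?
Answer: $-3136$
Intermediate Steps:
$\left(-16\right) 14 d = \left(-16\right) 14 \cdot 14 = \left(-224\right) 14 = -3136$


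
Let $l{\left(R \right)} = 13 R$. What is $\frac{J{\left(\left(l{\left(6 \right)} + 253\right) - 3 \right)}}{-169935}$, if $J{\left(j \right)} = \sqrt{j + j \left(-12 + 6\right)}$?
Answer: $- \frac{2 i \sqrt{410}}{169935} \approx - 0.00023831 i$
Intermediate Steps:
$J{\left(j \right)} = \sqrt{5} \sqrt{- j}$ ($J{\left(j \right)} = \sqrt{j + j \left(-6\right)} = \sqrt{j - 6 j} = \sqrt{- 5 j} = \sqrt{5} \sqrt{- j}$)
$\frac{J{\left(\left(l{\left(6 \right)} + 253\right) - 3 \right)}}{-169935} = \frac{\sqrt{5} \sqrt{- (\left(13 \cdot 6 + 253\right) - 3)}}{-169935} = \sqrt{5} \sqrt{- (\left(78 + 253\right) - 3)} \left(- \frac{1}{169935}\right) = \sqrt{5} \sqrt{- (331 - 3)} \left(- \frac{1}{169935}\right) = \sqrt{5} \sqrt{\left(-1\right) 328} \left(- \frac{1}{169935}\right) = \sqrt{5} \sqrt{-328} \left(- \frac{1}{169935}\right) = \sqrt{5} \cdot 2 i \sqrt{82} \left(- \frac{1}{169935}\right) = 2 i \sqrt{410} \left(- \frac{1}{169935}\right) = - \frac{2 i \sqrt{410}}{169935}$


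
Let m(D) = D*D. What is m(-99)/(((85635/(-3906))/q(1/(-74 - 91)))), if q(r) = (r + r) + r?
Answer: 35154/4325 ≈ 8.1281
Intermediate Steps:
m(D) = D²
q(r) = 3*r (q(r) = 2*r + r = 3*r)
m(-99)/(((85635/(-3906))/q(1/(-74 - 91)))) = (-99)²/(((85635/(-3906))/((3/(-74 - 91))))) = 9801/(((85635*(-1/3906))/((3/(-165))))) = 9801/((-9515/(434*(3*(-1/165))))) = 9801/((-9515/(434*(-1/55)))) = 9801/((-9515/434*(-55))) = 9801/(523325/434) = 9801*(434/523325) = 35154/4325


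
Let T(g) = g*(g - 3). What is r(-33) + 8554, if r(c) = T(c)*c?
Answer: -30650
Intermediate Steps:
T(g) = g*(-3 + g)
r(c) = c²*(-3 + c) (r(c) = (c*(-3 + c))*c = c²*(-3 + c))
r(-33) + 8554 = (-33)²*(-3 - 33) + 8554 = 1089*(-36) + 8554 = -39204 + 8554 = -30650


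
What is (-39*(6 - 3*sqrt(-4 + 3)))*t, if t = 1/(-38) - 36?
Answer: 160173/19 - 160173*I/38 ≈ 8430.2 - 4215.1*I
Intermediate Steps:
t = -1369/38 (t = -1/38 - 36 = -1369/38 ≈ -36.026)
(-39*(6 - 3*sqrt(-4 + 3)))*t = -39*(6 - 3*sqrt(-4 + 3))*(-1369/38) = -39*(6 - 3*I)*(-1369/38) = (-234 + 117*I)*(-1369/38) = 160173/19 - 160173*I/38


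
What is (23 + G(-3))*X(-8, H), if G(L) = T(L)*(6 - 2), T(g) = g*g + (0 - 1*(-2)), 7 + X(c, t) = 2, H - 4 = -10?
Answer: -335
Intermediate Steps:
H = -6 (H = 4 - 10 = -6)
X(c, t) = -5 (X(c, t) = -7 + 2 = -5)
T(g) = 2 + g² (T(g) = g² + (0 + 2) = g² + 2 = 2 + g²)
G(L) = 8 + 4*L² (G(L) = (2 + L²)*(6 - 2) = (2 + L²)*4 = 8 + 4*L²)
(23 + G(-3))*X(-8, H) = (23 + (8 + 4*(-3)²))*(-5) = (23 + (8 + 4*9))*(-5) = (23 + (8 + 36))*(-5) = (23 + 44)*(-5) = 67*(-5) = -335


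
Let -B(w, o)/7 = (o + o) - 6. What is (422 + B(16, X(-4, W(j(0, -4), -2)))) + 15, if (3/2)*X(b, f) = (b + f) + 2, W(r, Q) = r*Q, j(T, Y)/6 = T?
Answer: 1493/3 ≈ 497.67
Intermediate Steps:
j(T, Y) = 6*T
W(r, Q) = Q*r
X(b, f) = 4/3 + 2*b/3 + 2*f/3 (X(b, f) = 2*((b + f) + 2)/3 = 2*(2 + b + f)/3 = 4/3 + 2*b/3 + 2*f/3)
B(w, o) = 42 - 14*o (B(w, o) = -7*((o + o) - 6) = -7*(2*o - 6) = -7*(-6 + 2*o) = 42 - 14*o)
(422 + B(16, X(-4, W(j(0, -4), -2)))) + 15 = (422 + (42 - 14*(4/3 + (2/3)*(-4) + 2*(-12*0)/3))) + 15 = (422 + (42 - 14*(4/3 - 8/3 + 2*(-2*0)/3))) + 15 = (422 + (42 - 14*(4/3 - 8/3 + (2/3)*0))) + 15 = (422 + (42 - 14*(4/3 - 8/3 + 0))) + 15 = (422 + (42 - 14*(-4/3))) + 15 = (422 + (42 + 56/3)) + 15 = (422 + 182/3) + 15 = 1448/3 + 15 = 1493/3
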